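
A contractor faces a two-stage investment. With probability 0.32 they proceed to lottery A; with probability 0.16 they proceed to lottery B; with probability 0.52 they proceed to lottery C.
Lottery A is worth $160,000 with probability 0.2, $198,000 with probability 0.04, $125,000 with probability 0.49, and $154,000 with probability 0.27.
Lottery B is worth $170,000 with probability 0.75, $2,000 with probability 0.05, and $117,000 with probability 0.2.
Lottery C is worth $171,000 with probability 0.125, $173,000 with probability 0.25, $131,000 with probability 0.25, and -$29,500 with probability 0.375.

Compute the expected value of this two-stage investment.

$114,722.50

EV(A) = 0.2 × 160000 + 0.04 × 198000 + 0.49 × 125000 + 0.27 × 154000 = 32000 + 7920 + 61250 + 41580 = 142750
EV(B) = 0.75 × 170000 + 0.05 × 2000 + 0.2 × 117000 = 127500 + 100 + 23400 = 151000
EV(C) = 0.125 × 171000 + 0.25 × 173000 + 0.25 × 131000 + 0.375 × (-29500) = 21375 + 43250 + 32750 − 11062.5 = 86312.5
Overall = 0.32 × 142750 + 0.16 × 151000 + 0.52 × 86312.5 = 45680 + 24160 + 44882.5 = 114722.5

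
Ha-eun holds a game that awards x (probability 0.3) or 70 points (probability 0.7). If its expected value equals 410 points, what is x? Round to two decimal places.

0.3·x + 0.7·70 = 410
0.3·x = 410 − 49 = 361
x = 361 / 0.3 = 1203.3333

x = 1203.33 points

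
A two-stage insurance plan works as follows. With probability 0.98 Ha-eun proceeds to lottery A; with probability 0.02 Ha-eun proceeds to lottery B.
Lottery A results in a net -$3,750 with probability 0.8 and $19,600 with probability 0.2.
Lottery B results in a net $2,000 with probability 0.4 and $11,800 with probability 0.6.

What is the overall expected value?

$1,059.20

EV(A) = 0.8 × (-3750) + 0.2 × 19600 = -3000 + 3920 = 920
EV(B) = 0.4 × 2000 + 0.6 × 11800 = 800 + 7080 = 7880
Overall = 0.98 × 920 + 0.02 × 7880 = 901.6 + 157.6 = 1059.2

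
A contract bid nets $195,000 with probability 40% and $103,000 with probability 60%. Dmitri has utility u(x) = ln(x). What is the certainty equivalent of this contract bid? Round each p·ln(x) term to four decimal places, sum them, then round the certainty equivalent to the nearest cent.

$132,959.52

E[u] = 0.4·ln(195000) + 0.6·ln(103000) = 4.8723 + 6.9255 = 11.7978
CE = e^11.7978 ≈ 132959.52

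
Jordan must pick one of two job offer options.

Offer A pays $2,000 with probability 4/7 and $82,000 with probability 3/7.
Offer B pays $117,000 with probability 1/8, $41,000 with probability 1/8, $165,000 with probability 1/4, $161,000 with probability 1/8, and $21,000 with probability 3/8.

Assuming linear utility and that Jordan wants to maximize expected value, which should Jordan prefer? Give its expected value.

Offer B ($89,000)

Offer A = 4/7 × 2000 + 3/7 × 82000 = 1142.8571 + 35142.8571 = 36285.7143
Offer B = 1/8 × 117000 + 1/8 × 41000 + 1/4 × 165000 + 1/8 × 161000 + 3/8 × 21000 = 14625 + 5125 + 41250 + 20125 + 7875 = 89000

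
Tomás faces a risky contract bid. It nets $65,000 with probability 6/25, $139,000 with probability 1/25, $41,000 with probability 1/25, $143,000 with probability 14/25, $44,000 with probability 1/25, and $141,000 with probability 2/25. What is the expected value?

$115,920

EV = 6/25 × 65000 + 1/25 × 139000 + 1/25 × 41000 + 14/25 × 143000 + 1/25 × 44000 + 2/25 × 141000 = 15600 + 5560 + 1640 + 80080 + 1760 + 11280 = 115920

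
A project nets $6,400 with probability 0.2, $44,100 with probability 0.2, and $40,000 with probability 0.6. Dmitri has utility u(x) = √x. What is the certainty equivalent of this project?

$31,684

E[u] = 0.2·√6400 + 0.2·√44100 + 0.6·√40000 = 0.2·80 + 0.2·210 + 0.6·200 = 178
CE = (178)² = 31684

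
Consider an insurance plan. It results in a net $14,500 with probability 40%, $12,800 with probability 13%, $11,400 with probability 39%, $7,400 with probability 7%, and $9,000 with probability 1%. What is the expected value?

$12,518

EV = 0.4 × 14500 + 0.13 × 12800 + 0.39 × 11400 + 0.07 × 7400 + 0.01 × 9000 = 5800 + 1664 + 4446 + 518 + 90 = 12518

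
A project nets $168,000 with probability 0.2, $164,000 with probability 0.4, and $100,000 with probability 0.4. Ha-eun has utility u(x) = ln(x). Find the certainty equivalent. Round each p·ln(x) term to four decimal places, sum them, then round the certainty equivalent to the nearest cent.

E[u] = 0.2·ln(168000) + 0.4·ln(164000) + 0.4·ln(100000) = 2.4063 + 4.8030 + 4.6052 = 11.8145
CE = e^11.8145 ≈ 135198.59

$135,198.59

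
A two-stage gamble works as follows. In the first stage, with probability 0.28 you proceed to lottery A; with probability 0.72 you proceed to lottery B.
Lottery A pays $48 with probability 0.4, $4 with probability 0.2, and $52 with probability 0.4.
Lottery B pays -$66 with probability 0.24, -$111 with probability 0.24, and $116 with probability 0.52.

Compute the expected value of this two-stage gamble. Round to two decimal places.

EV(A) = 0.4 × 48 + 0.2 × 4 + 0.4 × 52 = 19.2 + 0.8 + 20.8 = 40.8
EV(B) = 0.24 × (-66) + 0.24 × (-111) + 0.52 × 116 = -15.84 − 26.64 + 60.32 = 17.84
Overall = 0.28 × 40.8 + 0.72 × 17.84 = 11.424 + 12.8448 = 24.2688

$24.27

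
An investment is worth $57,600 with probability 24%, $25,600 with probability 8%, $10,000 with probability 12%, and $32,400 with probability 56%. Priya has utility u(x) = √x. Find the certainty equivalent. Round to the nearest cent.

E[u] = 0.24·√57600 + 0.08·√25600 + 0.12·√10000 + 0.56·√32400 = 0.24·240 + 0.08·160 + 0.12·100 + 0.56·180 = 183.2
CE = (183.2)² = 33562.24

$33,562.24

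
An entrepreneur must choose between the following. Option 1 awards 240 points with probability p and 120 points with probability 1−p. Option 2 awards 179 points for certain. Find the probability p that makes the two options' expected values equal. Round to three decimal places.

p = 0.492

p·240 + (1−p)·120 = 179
120p + 120 = 179
p = (179 − 120) / 120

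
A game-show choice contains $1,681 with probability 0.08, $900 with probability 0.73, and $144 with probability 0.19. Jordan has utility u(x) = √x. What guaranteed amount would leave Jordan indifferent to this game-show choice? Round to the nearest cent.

E[u] = 0.08·√1681 + 0.73·√900 + 0.19·√144 = 0.08·41 + 0.73·30 + 0.19·12 = 27.46
CE = (27.46)² = 754.0516

$754.05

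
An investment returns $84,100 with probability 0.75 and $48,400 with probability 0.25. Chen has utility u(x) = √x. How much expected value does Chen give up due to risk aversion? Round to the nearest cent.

$918.75

E[u] = 0.75·√84100 + 0.25·√48400 = 0.75·290 + 0.25·220 = 272.5
CE = (272.5)² = 74256.25
Risk premium = EV − CE = 75175 − 74256.25 = 918.75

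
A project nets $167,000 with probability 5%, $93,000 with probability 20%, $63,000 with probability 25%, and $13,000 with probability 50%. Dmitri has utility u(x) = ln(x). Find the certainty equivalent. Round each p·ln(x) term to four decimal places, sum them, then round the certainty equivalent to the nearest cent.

$32,483.90

E[u] = 0.05·ln(167000) + 0.2·ln(93000) + 0.25·ln(63000) + 0.5·ln(13000) = 0.6013 + 2.2881 + 2.7627 + 4.7364 = 10.3885
CE = e^10.3885 ≈ 32483.90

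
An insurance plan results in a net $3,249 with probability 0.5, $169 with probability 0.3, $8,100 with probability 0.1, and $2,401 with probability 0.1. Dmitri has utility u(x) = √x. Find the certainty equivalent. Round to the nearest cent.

E[u] = 0.5·√3249 + 0.3·√169 + 0.1·√8100 + 0.1·√2401 = 0.5·57 + 0.3·13 + 0.1·90 + 0.1·49 = 46.3
CE = (46.3)² = 2143.69

$2,143.69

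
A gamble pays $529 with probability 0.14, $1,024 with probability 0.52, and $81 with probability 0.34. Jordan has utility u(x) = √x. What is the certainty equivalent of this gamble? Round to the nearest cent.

$525.33

E[u] = 0.14·√529 + 0.52·√1024 + 0.34·√81 = 0.14·23 + 0.52·32 + 0.34·9 = 22.92
CE = (22.92)² = 525.3264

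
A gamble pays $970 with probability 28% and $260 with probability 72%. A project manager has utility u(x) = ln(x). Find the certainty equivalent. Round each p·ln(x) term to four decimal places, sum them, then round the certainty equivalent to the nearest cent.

$375.89

E[u] = 0.28·ln(970) + 0.72·ln(260) = 1.9256 + 4.0037 = 5.9293
CE = e^5.9293 ≈ 375.89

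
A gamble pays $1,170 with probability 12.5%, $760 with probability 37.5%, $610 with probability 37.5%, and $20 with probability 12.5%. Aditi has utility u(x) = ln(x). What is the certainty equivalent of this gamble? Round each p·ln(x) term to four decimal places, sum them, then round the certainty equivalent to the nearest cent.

$468.76

E[u] = 0.125·ln(1170) + 0.375·ln(760) + 0.375·ln(610) + 0.125·ln(20) = 0.8831 + 2.4875 + 2.4050 + 0.3745 = 6.1501
CE = e^6.1501 ≈ 468.76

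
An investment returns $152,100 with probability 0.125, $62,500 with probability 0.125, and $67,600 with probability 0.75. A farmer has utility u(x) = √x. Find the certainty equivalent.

$75,625

E[u] = 0.125·√152100 + 0.125·√62500 + 0.75·√67600 = 0.125·390 + 0.125·250 + 0.75·260 = 275
CE = (275)² = 75625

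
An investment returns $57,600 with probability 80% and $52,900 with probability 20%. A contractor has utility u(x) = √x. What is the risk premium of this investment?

$16

E[u] = 0.8·√57600 + 0.2·√52900 = 0.8·240 + 0.2·230 = 238
CE = (238)² = 56644
Risk premium = EV − CE = 56660 − 56644 = 16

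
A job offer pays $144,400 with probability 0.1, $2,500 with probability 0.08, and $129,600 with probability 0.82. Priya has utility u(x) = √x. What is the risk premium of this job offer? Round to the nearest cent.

E[u] = 0.1·√144400 + 0.08·√2500 + 0.82·√129600 = 0.1·380 + 0.08·50 + 0.82·360 = 337.2
CE = (337.2)² = 113703.84
Risk premium = EV − CE = 120912 − 113703.84 = 7208.16

$7,208.16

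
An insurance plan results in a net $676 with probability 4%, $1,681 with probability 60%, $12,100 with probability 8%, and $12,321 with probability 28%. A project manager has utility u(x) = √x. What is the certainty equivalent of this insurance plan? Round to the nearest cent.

$4,292.87

E[u] = 0.04·√676 + 0.6·√1681 + 0.08·√12100 + 0.28·√12321 = 0.04·26 + 0.6·41 + 0.08·110 + 0.28·111 = 65.52
CE = (65.52)² = 4292.8704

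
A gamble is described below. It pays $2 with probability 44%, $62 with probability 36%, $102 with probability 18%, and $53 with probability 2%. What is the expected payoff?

EV = 0.44 × 2 + 0.36 × 62 + 0.18 × 102 + 0.02 × 53 = 0.88 + 22.32 + 18.36 + 1.06 = 42.62

$42.62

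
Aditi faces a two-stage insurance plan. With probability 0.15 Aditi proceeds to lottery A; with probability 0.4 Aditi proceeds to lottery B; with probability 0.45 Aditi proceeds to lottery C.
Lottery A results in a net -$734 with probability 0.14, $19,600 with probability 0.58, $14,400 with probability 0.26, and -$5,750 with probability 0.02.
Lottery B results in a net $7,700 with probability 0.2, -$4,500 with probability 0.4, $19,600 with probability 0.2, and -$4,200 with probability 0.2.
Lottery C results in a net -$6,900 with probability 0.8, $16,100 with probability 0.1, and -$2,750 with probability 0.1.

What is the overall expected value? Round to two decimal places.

EV(A) = 0.14 × (-734) + 0.58 × 19600 + 0.26 × 14400 + 0.02 × (-5750) = -102.76 + 11368 + 3744 − 115 = 14894.24
EV(B) = 0.2 × 7700 + 0.4 × (-4500) + 0.2 × 19600 + 0.2 × (-4200) = 1540 − 1800 + 3920 − 840 = 2820
EV(C) = 0.8 × (-6900) + 0.1 × 16100 + 0.1 × (-2750) = -5520 + 1610 − 275 = -4185
Overall = 0.15 × 14894.24 + 0.4 × 2820 + 0.45 × (-4185) = 2234.136 + 1128 − 1883.25 = 1478.886

$1,478.89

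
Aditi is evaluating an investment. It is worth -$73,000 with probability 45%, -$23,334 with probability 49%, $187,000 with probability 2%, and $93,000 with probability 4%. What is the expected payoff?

EV = 0.45 × (-73000) + 0.49 × (-23334) + 0.02 × 187000 + 0.04 × 93000 = -32850 − 11433.66 + 3740 + 3720 = -36823.66

-$36,823.66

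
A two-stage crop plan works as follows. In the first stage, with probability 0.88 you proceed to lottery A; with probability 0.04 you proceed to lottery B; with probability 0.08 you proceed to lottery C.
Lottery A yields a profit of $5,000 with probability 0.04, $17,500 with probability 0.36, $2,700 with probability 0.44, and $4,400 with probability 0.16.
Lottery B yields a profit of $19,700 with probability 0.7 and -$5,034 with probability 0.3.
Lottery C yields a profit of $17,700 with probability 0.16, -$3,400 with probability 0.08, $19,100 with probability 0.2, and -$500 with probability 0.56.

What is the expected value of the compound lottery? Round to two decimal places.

$8,364.15

EV(A) = 0.04 × 5000 + 0.36 × 17500 + 0.44 × 2700 + 0.16 × 4400 = 200 + 6300 + 1188 + 704 = 8392
EV(B) = 0.7 × 19700 + 0.3 × (-5034) = 13790 − 1510.2 = 12279.8
EV(C) = 0.16 × 17700 + 0.08 × (-3400) + 0.2 × 19100 + 0.56 × (-500) = 2832 − 272 + 3820 − 280 = 6100
Overall = 0.88 × 8392 + 0.04 × 12279.8 + 0.08 × 6100 = 7384.96 + 491.192 + 488 = 8364.152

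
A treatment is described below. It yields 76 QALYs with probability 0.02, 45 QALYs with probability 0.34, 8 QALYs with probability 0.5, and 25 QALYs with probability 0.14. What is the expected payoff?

24.32 QALYs

EV = 0.02 × 76 + 0.34 × 45 + 0.5 × 8 + 0.14 × 25 = 1.52 + 15.3 + 4 + 3.5 = 24.32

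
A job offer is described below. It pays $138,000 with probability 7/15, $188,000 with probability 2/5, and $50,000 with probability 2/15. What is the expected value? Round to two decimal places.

$146,266.67

EV = 7/15 × 138000 + 2/5 × 188000 + 2/15 × 50000 = 64400 + 75200 + 6666.6667 = 146266.6667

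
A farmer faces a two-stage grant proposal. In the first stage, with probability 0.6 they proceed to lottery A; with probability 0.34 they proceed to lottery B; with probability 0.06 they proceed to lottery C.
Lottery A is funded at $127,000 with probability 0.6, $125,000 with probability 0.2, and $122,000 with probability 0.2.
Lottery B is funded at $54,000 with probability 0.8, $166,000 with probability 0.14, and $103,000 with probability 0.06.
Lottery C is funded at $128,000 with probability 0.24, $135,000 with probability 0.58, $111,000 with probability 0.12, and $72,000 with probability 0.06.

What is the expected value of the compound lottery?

$107,650.40

EV(A) = 0.6 × 127000 + 0.2 × 125000 + 0.2 × 122000 = 76200 + 25000 + 24400 = 125600
EV(B) = 0.8 × 54000 + 0.14 × 166000 + 0.06 × 103000 = 43200 + 23240 + 6180 = 72620
EV(C) = 0.24 × 128000 + 0.58 × 135000 + 0.12 × 111000 + 0.06 × 72000 = 30720 + 78300 + 13320 + 4320 = 126660
Overall = 0.6 × 125600 + 0.34 × 72620 + 0.06 × 126660 = 75360 + 24690.8 + 7599.6 = 107650.4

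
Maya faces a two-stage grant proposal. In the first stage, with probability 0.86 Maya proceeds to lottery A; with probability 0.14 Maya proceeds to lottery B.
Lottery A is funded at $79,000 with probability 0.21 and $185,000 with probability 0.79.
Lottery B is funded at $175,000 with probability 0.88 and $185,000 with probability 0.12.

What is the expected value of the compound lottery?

EV(A) = 0.21 × 79000 + 0.79 × 185000 = 16590 + 146150 = 162740
EV(B) = 0.88 × 175000 + 0.12 × 185000 = 154000 + 22200 = 176200
Overall = 0.86 × 162740 + 0.14 × 176200 = 139956.4 + 24668 = 164624.4

$164,624.40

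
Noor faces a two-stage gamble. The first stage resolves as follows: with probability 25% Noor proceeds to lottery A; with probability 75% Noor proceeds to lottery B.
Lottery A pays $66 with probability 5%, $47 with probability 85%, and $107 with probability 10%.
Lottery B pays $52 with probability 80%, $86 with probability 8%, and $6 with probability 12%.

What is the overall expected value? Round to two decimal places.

EV(A) = 0.05 × 66 + 0.85 × 47 + 0.1 × 107 = 3.3 + 39.95 + 10.7 = 53.95
EV(B) = 0.8 × 52 + 0.08 × 86 + 0.12 × 6 = 41.6 + 6.88 + 0.72 = 49.2
Overall = 0.25 × 53.95 + 0.75 × 49.2 = 13.4875 + 36.9 = 50.3875

$50.39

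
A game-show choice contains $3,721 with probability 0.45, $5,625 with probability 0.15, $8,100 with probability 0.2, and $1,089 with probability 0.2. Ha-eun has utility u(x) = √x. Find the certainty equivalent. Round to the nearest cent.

$4,006.89

E[u] = 0.45·√3721 + 0.15·√5625 + 0.2·√8100 + 0.2·√1089 = 0.45·61 + 0.15·75 + 0.2·90 + 0.2·33 = 63.3
CE = (63.3)² = 4006.89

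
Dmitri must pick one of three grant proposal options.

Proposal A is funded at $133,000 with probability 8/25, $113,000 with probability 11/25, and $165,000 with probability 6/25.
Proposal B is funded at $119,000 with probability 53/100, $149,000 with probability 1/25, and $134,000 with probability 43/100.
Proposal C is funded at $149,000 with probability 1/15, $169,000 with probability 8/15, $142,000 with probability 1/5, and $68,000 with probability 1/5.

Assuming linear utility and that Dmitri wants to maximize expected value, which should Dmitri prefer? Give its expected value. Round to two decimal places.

Proposal A = 8/25 × 133000 + 11/25 × 113000 + 6/25 × 165000 = 42560 + 49720 + 39600 = 131880
Proposal B = 53/100 × 119000 + 1/25 × 149000 + 43/100 × 134000 = 63070 + 5960 + 57620 = 126650
Proposal C = 1/15 × 149000 + 8/15 × 169000 + 1/5 × 142000 + 1/5 × 68000 = 9933.3333 + 90133.3333 + 28400 + 13600 = 142066.6667

Proposal C ($142,066.67)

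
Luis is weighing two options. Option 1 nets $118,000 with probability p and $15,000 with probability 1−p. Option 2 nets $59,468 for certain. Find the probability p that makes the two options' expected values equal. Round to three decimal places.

p·118000 + (1−p)·15000 = 59468
103000p + 15000 = 59468
p = (59468 − 15000) / 103000

p = 0.432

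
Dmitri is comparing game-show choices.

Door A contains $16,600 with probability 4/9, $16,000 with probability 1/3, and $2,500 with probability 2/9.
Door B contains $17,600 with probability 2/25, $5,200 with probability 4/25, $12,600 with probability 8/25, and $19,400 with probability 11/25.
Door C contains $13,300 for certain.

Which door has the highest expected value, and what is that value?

Door A = 4/9 × 16600 + 1/3 × 16000 + 2/9 × 2500 = 7377.7778 + 5333.3333 + 555.5556 = 13266.6667
Door B = 2/25 × 17600 + 4/25 × 5200 + 8/25 × 12600 + 11/25 × 19400 = 1408 + 832 + 4032 + 8536 = 14808
Door C: 13300 (certain)

Door B ($14,808)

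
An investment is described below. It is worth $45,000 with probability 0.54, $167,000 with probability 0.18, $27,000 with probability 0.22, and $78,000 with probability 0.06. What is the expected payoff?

$64,980

EV = 0.54 × 45000 + 0.18 × 167000 + 0.22 × 27000 + 0.06 × 78000 = 24300 + 30060 + 5940 + 4680 = 64980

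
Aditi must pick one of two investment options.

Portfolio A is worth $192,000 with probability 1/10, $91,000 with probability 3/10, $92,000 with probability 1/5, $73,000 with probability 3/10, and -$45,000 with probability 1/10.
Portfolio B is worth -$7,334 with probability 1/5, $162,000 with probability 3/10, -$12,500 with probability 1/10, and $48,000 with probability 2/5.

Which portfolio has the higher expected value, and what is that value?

Portfolio A ($82,300)

Portfolio A = 1/10 × 192000 + 3/10 × 91000 + 1/5 × 92000 + 3/10 × 73000 + 1/10 × (-45000) = 19200 + 27300 + 18400 + 21900 − 4500 = 82300
Portfolio B = 1/5 × (-7334) + 3/10 × 162000 + 1/10 × (-12500) + 2/5 × 48000 = -1466.8 + 48600 − 1250 + 19200 = 65083.2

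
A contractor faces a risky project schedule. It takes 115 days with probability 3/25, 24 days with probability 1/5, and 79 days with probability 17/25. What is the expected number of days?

72.32 days

EV = 3/25 × 115 + 1/5 × 24 + 17/25 × 79 = 13.8 + 4.8 + 53.72 = 72.32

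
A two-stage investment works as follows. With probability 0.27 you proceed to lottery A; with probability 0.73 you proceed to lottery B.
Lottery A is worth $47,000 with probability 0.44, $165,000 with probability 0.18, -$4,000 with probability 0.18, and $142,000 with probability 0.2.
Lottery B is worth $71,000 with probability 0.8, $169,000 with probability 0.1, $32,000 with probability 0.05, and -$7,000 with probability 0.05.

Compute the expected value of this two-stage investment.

$75,789.70

EV(A) = 0.44 × 47000 + 0.18 × 165000 + 0.18 × (-4000) + 0.2 × 142000 = 20680 + 29700 − 720 + 28400 = 78060
EV(B) = 0.8 × 71000 + 0.1 × 169000 + 0.05 × 32000 + 0.05 × (-7000) = 56800 + 16900 + 1600 − 350 = 74950
Overall = 0.27 × 78060 + 0.73 × 74950 = 21076.2 + 54713.5 = 75789.7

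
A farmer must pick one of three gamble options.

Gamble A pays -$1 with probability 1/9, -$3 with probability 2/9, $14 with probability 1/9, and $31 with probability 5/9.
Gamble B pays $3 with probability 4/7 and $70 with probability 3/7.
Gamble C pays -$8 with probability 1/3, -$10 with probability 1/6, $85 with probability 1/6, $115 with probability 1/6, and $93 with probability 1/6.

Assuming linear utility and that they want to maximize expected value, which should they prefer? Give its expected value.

Gamble C ($44.50)

Gamble A = 1/9 × (-1) + 2/9 × (-3) + 1/9 × 14 + 5/9 × 31 = -0.1111 − 0.6667 + 1.5556 + 17.2222 = 18
Gamble B = 4/7 × 3 + 3/7 × 70 = 1.7143 + 30 = 31.7143
Gamble C = 1/3 × (-8) + 1/6 × (-10) + 1/6 × 85 + 1/6 × 115 + 1/6 × 93 = -2.6667 − 1.6667 + 14.1667 + 19.1667 + 15.5 = 44.5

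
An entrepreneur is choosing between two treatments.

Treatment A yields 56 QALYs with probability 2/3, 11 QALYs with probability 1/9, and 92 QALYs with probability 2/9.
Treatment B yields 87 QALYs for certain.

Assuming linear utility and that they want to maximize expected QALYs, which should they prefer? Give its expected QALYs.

Treatment A = 2/3 × 56 + 1/9 × 11 + 2/9 × 92 = 37.3333 + 1.2222 + 20.4444 = 59
Treatment B: 87 (certain)

Treatment B (87 QALYs)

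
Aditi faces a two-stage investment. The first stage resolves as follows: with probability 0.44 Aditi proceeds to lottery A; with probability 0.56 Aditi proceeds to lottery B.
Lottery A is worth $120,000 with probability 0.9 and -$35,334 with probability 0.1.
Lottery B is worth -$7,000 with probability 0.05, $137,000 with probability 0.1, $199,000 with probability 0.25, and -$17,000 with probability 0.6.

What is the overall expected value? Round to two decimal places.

$75,589.30

EV(A) = 0.9 × 120000 + 0.1 × (-35334) = 108000 − 3533.4 = 104466.6
EV(B) = 0.05 × (-7000) + 0.1 × 137000 + 0.25 × 199000 + 0.6 × (-17000) = -350 + 13700 + 49750 − 10200 = 52900
Overall = 0.44 × 104466.6 + 0.56 × 52900 = 45965.304 + 29624 = 75589.304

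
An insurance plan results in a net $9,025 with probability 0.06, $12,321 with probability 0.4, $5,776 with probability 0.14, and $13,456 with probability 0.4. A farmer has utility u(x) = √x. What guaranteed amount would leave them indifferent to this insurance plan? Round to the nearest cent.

$11,478.98

E[u] = 0.06·√9025 + 0.4·√12321 + 0.14·√5776 + 0.4·√13456 = 0.06·95 + 0.4·111 + 0.14·76 + 0.4·116 = 107.14
CE = (107.14)² = 11478.9796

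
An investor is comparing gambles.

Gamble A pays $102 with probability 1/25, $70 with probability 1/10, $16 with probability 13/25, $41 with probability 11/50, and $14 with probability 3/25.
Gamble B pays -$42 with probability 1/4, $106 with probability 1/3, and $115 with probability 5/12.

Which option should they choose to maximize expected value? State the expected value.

Gamble B ($72.75)

Gamble A = 1/25 × 102 + 1/10 × 70 + 13/25 × 16 + 11/50 × 41 + 3/25 × 14 = 4.08 + 7 + 8.32 + 9.02 + 1.68 = 30.1
Gamble B = 1/4 × (-42) + 1/3 × 106 + 5/12 × 115 = -10.5 + 35.3333 + 47.9167 = 72.75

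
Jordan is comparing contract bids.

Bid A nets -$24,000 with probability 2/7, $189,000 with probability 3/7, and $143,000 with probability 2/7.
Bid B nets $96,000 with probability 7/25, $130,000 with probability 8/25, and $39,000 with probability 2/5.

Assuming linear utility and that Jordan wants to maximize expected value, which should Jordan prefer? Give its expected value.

Bid A ($115,000)

Bid A = 2/7 × (-24000) + 3/7 × 189000 + 2/7 × 143000 = -6857.1429 + 81000 + 40857.1429 = 115000
Bid B = 7/25 × 96000 + 8/25 × 130000 + 2/5 × 39000 = 26880 + 41600 + 15600 = 84080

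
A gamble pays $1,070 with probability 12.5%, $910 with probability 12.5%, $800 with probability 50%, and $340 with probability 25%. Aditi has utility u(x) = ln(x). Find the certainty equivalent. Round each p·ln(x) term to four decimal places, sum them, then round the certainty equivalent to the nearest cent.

$680.69

E[u] = 0.125·ln(1070) + 0.125·ln(910) + 0.5·ln(800) + 0.25·ln(340) = 0.8719 + 0.8517 + 3.3423 + 1.4572 = 6.5231
CE = e^6.5231 ≈ 680.69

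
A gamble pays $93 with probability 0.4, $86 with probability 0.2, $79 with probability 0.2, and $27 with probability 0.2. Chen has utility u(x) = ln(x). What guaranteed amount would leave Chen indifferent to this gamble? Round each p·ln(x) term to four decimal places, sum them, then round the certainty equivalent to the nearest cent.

E[u] = 0.4·ln(93) + 0.2·ln(86) + 0.2·ln(79) + 0.2·ln(27) = 1.8130 + 0.8909 + 0.8739 + 0.6592 = 4.2370
CE = e^4.2370 ≈ 69.20

$69.20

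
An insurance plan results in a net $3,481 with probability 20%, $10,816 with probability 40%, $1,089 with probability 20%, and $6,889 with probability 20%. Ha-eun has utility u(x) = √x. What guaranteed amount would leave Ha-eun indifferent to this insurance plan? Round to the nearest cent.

E[u] = 0.2·√3481 + 0.4·√10816 + 0.2·√1089 + 0.2·√6889 = 0.2·59 + 0.4·104 + 0.2·33 + 0.2·83 = 76.6
CE = (76.6)² = 5867.56

$5,867.56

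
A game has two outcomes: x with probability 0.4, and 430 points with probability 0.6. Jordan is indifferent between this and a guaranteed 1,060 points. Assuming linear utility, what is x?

x = 2,005 points

0.4·x + 0.6·430 = 1060
0.4·x = 1060 − 258 = 802
x = 802 / 0.4 = 2005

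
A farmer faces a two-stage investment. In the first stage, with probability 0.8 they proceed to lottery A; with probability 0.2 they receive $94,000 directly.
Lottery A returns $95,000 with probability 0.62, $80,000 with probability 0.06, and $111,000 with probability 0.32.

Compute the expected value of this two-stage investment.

$98,176

EV(A) = 0.62 × 95000 + 0.06 × 80000 + 0.32 × 111000 = 58900 + 4800 + 35520 = 99220
Branch B: 94000 (certain)
Overall = 0.8 × 99220 + 0.2 × 94000 = 79376 + 18800 = 98176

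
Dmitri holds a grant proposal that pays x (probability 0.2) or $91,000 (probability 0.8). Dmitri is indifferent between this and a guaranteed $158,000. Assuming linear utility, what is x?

0.2·x + 0.8·91000 = 158000
0.2·x = 158000 − 72800 = 85200
x = 85200 / 0.2 = 426000

x = $426,000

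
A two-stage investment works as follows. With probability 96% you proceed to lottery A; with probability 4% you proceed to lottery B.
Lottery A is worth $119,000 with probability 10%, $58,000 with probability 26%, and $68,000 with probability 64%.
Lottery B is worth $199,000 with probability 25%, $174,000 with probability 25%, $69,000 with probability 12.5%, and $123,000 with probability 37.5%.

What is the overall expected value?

EV(A) = 0.1 × 119000 + 0.26 × 58000 + 0.64 × 68000 = 11900 + 15080 + 43520 = 70500
EV(B) = 0.25 × 199000 + 0.25 × 174000 + 0.125 × 69000 + 0.375 × 123000 = 49750 + 43500 + 8625 + 46125 = 148000
Overall = 0.96 × 70500 + 0.04 × 148000 = 67680 + 5920 = 73600

$73,600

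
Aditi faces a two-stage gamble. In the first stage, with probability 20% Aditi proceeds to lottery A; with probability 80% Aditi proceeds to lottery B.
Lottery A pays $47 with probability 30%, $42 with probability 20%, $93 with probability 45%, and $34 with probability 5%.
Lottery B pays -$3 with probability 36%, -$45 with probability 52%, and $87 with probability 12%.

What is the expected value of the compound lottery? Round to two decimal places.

$1.98

EV(A) = 0.3 × 47 + 0.2 × 42 + 0.45 × 93 + 0.05 × 34 = 14.1 + 8.4 + 41.85 + 1.7 = 66.05
EV(B) = 0.36 × (-3) + 0.52 × (-45) + 0.12 × 87 = -1.08 − 23.4 + 10.44 = -14.04
Overall = 0.2 × 66.05 + 0.8 × (-14.04) = 13.21 − 11.232 = 1.978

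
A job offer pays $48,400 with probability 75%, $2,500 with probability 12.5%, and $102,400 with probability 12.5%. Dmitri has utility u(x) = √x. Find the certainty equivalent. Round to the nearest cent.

$44,626.56

E[u] = 0.75·√48400 + 0.125·√2500 + 0.125·√102400 = 0.75·220 + 0.125·50 + 0.125·320 = 211.25
CE = (211.25)² = 44626.5625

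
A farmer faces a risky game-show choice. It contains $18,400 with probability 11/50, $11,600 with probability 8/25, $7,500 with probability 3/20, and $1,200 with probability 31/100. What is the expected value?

$9,257

EV = 11/50 × 18400 + 8/25 × 11600 + 3/20 × 7500 + 31/100 × 1200 = 4048 + 3712 + 1125 + 372 = 9257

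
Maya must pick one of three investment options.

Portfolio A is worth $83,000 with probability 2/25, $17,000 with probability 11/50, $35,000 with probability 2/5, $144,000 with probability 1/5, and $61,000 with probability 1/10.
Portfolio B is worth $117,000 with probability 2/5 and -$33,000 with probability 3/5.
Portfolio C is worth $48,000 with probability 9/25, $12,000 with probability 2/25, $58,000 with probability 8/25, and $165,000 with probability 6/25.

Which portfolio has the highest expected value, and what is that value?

Portfolio A = 2/25 × 83000 + 11/50 × 17000 + 2/5 × 35000 + 1/5 × 144000 + 1/10 × 61000 = 6640 + 3740 + 14000 + 28800 + 6100 = 59280
Portfolio B = 2/5 × 117000 + 3/5 × (-33000) = 46800 − 19800 = 27000
Portfolio C = 9/25 × 48000 + 2/25 × 12000 + 8/25 × 58000 + 6/25 × 165000 = 17280 + 960 + 18560 + 39600 = 76400

Portfolio C ($76,400)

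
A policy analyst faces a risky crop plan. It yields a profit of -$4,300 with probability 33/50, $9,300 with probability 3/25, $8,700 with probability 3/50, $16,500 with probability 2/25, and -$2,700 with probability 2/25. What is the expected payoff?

-$96

EV = 33/50 × (-4300) + 3/25 × 9300 + 3/50 × 8700 + 2/25 × 16500 + 2/25 × (-2700) = -2838 + 1116 + 522 + 1320 − 216 = -96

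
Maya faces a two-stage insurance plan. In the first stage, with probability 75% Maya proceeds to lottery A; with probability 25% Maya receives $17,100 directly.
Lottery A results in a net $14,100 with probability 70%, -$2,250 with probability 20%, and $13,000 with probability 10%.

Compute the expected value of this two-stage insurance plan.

$12,315

EV(A) = 0.7 × 14100 + 0.2 × (-2250) + 0.1 × 13000 = 9870 − 450 + 1300 = 10720
Branch B: 17100 (certain)
Overall = 0.75 × 10720 + 0.25 × 17100 = 8040 + 4275 = 12315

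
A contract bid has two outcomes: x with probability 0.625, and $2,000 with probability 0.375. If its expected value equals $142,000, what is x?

0.625·x + 0.375·2000 = 142000
0.625·x = 142000 − 750 = 141250
x = 141250 / 0.625 = 226000

x = $226,000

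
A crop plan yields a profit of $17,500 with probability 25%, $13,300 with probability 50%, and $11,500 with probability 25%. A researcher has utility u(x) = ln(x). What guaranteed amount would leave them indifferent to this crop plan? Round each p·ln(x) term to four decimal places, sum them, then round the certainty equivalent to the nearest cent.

$13,736.34

E[u] = 0.25·ln(17500) + 0.5·ln(13300) + 0.25·ln(11500) = 2.4425 + 4.7478 + 2.3375 = 9.5278
CE = e^9.5278 ≈ 13736.34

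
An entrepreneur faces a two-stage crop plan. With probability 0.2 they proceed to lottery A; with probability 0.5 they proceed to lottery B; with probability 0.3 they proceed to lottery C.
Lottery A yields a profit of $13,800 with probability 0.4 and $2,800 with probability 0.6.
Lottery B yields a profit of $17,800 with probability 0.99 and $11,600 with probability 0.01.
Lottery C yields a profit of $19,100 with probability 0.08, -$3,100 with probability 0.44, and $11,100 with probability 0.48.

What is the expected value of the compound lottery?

$11,956.60

EV(A) = 0.4 × 13800 + 0.6 × 2800 = 5520 + 1680 = 7200
EV(B) = 0.99 × 17800 + 0.01 × 11600 = 17622 + 116 = 17738
EV(C) = 0.08 × 19100 + 0.44 × (-3100) + 0.48 × 11100 = 1528 − 1364 + 5328 = 5492
Overall = 0.2 × 7200 + 0.5 × 17738 + 0.3 × 5492 = 1440 + 8869 + 1647.6 = 11956.6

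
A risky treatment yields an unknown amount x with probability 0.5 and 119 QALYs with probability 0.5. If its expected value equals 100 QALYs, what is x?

x = 81 QALYs

0.5·x + 0.5·119 = 100
0.5·x = 100 − 59.5 = 40.5
x = 40.5 / 0.5 = 81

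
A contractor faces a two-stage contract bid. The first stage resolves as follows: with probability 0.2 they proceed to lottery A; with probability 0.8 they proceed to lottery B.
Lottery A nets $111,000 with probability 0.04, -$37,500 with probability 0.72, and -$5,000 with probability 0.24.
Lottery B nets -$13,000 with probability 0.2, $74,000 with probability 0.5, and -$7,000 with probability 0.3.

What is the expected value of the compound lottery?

$21,088

EV(A) = 0.04 × 111000 + 0.72 × (-37500) + 0.24 × (-5000) = 4440 − 27000 − 1200 = -23760
EV(B) = 0.2 × (-13000) + 0.5 × 74000 + 0.3 × (-7000) = -2600 + 37000 − 2100 = 32300
Overall = 0.2 × (-23760) + 0.8 × 32300 = -4752 + 25840 = 21088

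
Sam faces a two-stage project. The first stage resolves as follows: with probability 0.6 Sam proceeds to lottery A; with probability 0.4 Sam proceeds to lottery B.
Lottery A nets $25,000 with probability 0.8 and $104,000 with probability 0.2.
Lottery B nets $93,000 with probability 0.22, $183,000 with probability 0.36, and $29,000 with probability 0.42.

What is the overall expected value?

$63,888

EV(A) = 0.8 × 25000 + 0.2 × 104000 = 20000 + 20800 = 40800
EV(B) = 0.22 × 93000 + 0.36 × 183000 + 0.42 × 29000 = 20460 + 65880 + 12180 = 98520
Overall = 0.6 × 40800 + 0.4 × 98520 = 24480 + 39408 = 63888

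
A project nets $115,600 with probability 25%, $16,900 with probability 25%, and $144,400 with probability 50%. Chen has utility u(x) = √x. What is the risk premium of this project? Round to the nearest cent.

E[u] = 0.25·√115600 + 0.25·√16900 + 0.5·√144400 = 0.25·340 + 0.25·130 + 0.5·380 = 307.5
CE = (307.5)² = 94556.25
Risk premium = EV − CE = 105325 − 94556.25 = 10768.75

$10,768.75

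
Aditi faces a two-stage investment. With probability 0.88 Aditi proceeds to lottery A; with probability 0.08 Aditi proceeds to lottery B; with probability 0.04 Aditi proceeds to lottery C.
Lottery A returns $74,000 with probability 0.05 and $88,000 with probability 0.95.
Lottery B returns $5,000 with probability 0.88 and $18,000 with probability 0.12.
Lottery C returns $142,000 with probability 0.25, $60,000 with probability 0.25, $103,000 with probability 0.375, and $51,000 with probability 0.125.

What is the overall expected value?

$81,168.80

EV(A) = 0.05 × 74000 + 0.95 × 88000 = 3700 + 83600 = 87300
EV(B) = 0.88 × 5000 + 0.12 × 18000 = 4400 + 2160 = 6560
EV(C) = 0.25 × 142000 + 0.25 × 60000 + 0.375 × 103000 + 0.125 × 51000 = 35500 + 15000 + 38625 + 6375 = 95500
Overall = 0.88 × 87300 + 0.08 × 6560 + 0.04 × 95500 = 76824 + 524.8 + 3820 = 81168.8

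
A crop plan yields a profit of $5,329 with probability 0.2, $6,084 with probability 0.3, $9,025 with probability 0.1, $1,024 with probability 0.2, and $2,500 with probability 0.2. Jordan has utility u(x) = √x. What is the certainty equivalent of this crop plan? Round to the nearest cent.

$4,083.21

E[u] = 0.2·√5329 + 0.3·√6084 + 0.1·√9025 + 0.2·√1024 + 0.2·√2500 = 0.2·73 + 0.3·78 + 0.1·95 + 0.2·32 + 0.2·50 = 63.9
CE = (63.9)² = 4083.21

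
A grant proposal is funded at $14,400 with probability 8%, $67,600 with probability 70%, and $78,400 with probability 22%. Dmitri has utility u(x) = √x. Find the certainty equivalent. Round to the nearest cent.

$64,110.24

E[u] = 0.08·√14400 + 0.7·√67600 + 0.22·√78400 = 0.08·120 + 0.7·260 + 0.22·280 = 253.2
CE = (253.2)² = 64110.24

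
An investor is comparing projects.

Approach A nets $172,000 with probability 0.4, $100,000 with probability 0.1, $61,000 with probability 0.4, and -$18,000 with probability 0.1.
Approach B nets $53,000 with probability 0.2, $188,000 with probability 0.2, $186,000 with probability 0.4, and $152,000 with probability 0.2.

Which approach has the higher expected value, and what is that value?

Approach A = 0.4 × 172000 + 0.1 × 100000 + 0.4 × 61000 + 0.1 × (-18000) = 68800 + 10000 + 24400 − 1800 = 101400
Approach B = 0.2 × 53000 + 0.2 × 188000 + 0.4 × 186000 + 0.2 × 152000 = 10600 + 37600 + 74400 + 30400 = 153000

Approach B ($153,000)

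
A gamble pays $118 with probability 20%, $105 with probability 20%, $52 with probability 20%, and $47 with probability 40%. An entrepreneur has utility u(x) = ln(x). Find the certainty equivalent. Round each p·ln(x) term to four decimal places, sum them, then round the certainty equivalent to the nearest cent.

$67.71

E[u] = 0.2·ln(118) + 0.2·ln(105) + 0.2·ln(52) + 0.4·ln(47) = 0.9541 + 0.9308 + 0.7902 + 1.5401 = 4.2152
CE = e^4.2152 ≈ 67.71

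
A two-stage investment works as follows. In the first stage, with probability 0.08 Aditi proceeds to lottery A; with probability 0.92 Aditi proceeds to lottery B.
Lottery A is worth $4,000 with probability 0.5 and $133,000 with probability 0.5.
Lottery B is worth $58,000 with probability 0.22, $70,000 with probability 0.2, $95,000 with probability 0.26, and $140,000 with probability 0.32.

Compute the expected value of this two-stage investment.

EV(A) = 0.5 × 4000 + 0.5 × 133000 = 2000 + 66500 = 68500
EV(B) = 0.22 × 58000 + 0.2 × 70000 + 0.26 × 95000 + 0.32 × 140000 = 12760 + 14000 + 24700 + 44800 = 96260
Overall = 0.08 × 68500 + 0.92 × 96260 = 5480 + 88559.2 = 94039.2

$94,039.20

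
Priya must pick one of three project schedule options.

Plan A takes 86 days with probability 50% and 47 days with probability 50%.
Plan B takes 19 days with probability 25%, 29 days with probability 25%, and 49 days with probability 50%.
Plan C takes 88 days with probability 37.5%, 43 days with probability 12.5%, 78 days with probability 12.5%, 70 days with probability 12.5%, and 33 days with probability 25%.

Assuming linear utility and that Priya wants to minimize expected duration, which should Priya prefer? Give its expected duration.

Plan A = 0.5 × 86 + 0.5 × 47 = 43 + 23.5 = 66.5
Plan B = 0.25 × 19 + 0.25 × 29 + 0.5 × 49 = 4.75 + 7.25 + 24.5 = 36.5
Plan C = 0.375 × 88 + 0.125 × 43 + 0.125 × 78 + 0.125 × 70 + 0.25 × 33 = 33 + 5.375 + 9.75 + 8.75 + 8.25 = 65.125

Plan B (36.5 days)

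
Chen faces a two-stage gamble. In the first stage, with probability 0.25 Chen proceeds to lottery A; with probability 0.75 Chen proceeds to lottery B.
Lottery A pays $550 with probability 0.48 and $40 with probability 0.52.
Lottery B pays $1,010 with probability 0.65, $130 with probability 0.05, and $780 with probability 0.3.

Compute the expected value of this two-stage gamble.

EV(A) = 0.48 × 550 + 0.52 × 40 = 264 + 20.8 = 284.8
EV(B) = 0.65 × 1010 + 0.05 × 130 + 0.3 × 780 = 656.5 + 6.5 + 234 = 897
Overall = 0.25 × 284.8 + 0.75 × 897 = 71.2 + 672.75 = 743.95

$743.95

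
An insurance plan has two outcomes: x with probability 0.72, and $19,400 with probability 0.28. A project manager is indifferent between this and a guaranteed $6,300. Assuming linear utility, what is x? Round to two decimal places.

0.72·x + 0.28·19400 = 6300
0.72·x = 6300 − 5432 = 868
x = 868 / 0.72 = 1205.5556

x = $1,205.56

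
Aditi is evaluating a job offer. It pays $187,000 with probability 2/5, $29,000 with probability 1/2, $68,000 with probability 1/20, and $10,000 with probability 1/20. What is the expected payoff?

EV = 2/5 × 187000 + 1/2 × 29000 + 1/20 × 68000 + 1/20 × 10000 = 74800 + 14500 + 3400 + 500 = 93200

$93,200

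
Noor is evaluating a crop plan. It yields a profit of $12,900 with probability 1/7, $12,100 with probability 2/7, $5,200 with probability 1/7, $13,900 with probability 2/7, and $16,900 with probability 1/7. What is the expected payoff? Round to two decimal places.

EV = 1/7 × 12900 + 2/7 × 12100 + 1/7 × 5200 + 2/7 × 13900 + 1/7 × 16900 = 1842.8571 + 3457.1429 + 742.8571 + 3971.4286 + 2414.2857 = 12428.5714

$12,428.57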